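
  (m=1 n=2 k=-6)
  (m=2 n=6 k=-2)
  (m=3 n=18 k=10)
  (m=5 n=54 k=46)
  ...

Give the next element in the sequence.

M: 1, 2, 3, 5 → 8 (each term is the sum of the two before it).
For the n, ×3 each step: 2, 6, 18, 54 → 162.
K — always 8 less than the n: -6, -2, 10, 46 → 154.
Putting it together: (m=8 n=162 k=154).

(m=8 n=162 k=154)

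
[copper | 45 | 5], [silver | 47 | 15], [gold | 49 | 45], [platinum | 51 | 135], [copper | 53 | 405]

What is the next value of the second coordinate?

55

Metal goes copper, silver, gold, platinum, copper → silver (repeats copper → silver → gold → platinum).
Second coordinate: +2 each step, so 45, 47, 49, 51, 53 → 55.
Third coordinate: ×3 each step, so 5, 15, 45, 135, 405 → 1215.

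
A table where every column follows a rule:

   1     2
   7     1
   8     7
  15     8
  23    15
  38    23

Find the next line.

First component: 1, 7, 8, 15, 23, 38 → 61 (each term is the sum of the two before it).
For the second component, always the previous value of the first component: 2, 1, 7, 8, 15, 23 → 38.
Combining the parts gives 61  38.

61  38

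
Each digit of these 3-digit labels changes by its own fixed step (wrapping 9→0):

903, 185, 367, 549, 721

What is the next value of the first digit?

First digit: +2 each step, mod 10, so 9, 1, 3, 5, 7 → 9.
Second digit — −2 each step, mod 10: 0, 8, 6, 4, 2 → 0.
For the third digit, +2 each step, mod 10: 3, 5, 7, 9, 1 → 3.

9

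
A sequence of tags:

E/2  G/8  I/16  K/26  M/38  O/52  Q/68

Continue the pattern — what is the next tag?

S/86

Letter — letters move forward 2 places in the alphabet: E, G, I, K, M, O, Q → S.
Second component goes 2, 8, 16, 26, 38, 52, 68 → 86 (differences are 6, 8, 10, … (increasing by 2 each time)).
Putting it together: S/86.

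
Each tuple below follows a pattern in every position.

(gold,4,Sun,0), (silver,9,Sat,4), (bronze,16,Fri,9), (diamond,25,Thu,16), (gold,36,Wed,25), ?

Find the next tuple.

Rank — repeats gold → silver → bronze → diamond: gold, silver, bronze, diamond, gold → silver.
Second coordinate: perfect squares: 2², 3², 4², …, so 4, 9, 16, 25, 36 → 49.
Day — runs backward through the weekdays Mon→Sun: Sun, Sat, Fri, Thu, Wed → Tue.
Fourth coordinate: always the previous value of the second coordinate; 0, 4, 9, 16, 25 → 36.
So the next tuple is (silver,49,Tue,36).

(silver,49,Tue,36)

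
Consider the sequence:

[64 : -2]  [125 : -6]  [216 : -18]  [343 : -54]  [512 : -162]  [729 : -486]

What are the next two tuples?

[1000 : -1458], [1331 : -4374]

First part: 64, 125, 216, 343, 512, 729 → 1000 → 1331 (perfect cubes: 4³, 5³, 6³, …).
Second part: -2, -6, -18, -54, -162, -486 → -1458 → -4374 (×3 each step).
Putting the parts together: [1000 : -1458] and then [1331 : -4374].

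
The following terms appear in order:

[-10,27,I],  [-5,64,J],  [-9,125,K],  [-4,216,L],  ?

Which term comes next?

First coordinate — alternating steps +5, −4, +5, −4, …: -10, -5, -9, -4 → -8.
For the second coordinate, perfect cubes: 3³, 4³, 5³, …: 27, 64, 125, 216 → 343.
Letter goes I, J, K, L → M (letters move forward 1 place in the alphabet).
So the next term is [-8,343,M].

[-8,343,M]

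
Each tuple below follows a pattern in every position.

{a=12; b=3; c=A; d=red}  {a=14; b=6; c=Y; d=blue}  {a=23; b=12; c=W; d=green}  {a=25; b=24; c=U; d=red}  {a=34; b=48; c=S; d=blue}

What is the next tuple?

{a=36; b=96; c=Q; d=green}

A — alternating steps +2, +9, +2, +9, …: 12, 14, 23, 25, 34 → 36.
B: ×2 each step; 3, 6, 12, 24, 48 → 96.
C goes A, Y, W, U, S → Q (letters move back 2 places in the alphabet, wrapping A→Z).
For the d, repeats red → blue → green: red, blue, green, red, blue → green.
Combining the parts gives {a=36; b=96; c=Q; d=green}.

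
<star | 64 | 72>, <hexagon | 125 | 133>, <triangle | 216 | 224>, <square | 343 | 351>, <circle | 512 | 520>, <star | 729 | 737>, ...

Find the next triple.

<hexagon | 1000 | 1008>

For the shape, repeats star → hexagon → triangle → square → circle: star, hexagon, triangle, square, circle, star → hexagon.
Second coordinate: perfect cubes: 4³, 5³, 6³, …; 64, 125, 216, 343, 512, 729 → 1000.
Third coordinate: 72, 133, 224, 351, 520, 737 → 1008 (always 8 more than the second coordinate).
Combining the parts gives <hexagon | 1000 | 1008>.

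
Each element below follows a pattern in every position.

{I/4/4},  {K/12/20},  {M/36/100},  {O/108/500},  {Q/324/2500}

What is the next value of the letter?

S

Letter goes I, K, M, O, Q → S (letters move forward 2 places in the alphabet).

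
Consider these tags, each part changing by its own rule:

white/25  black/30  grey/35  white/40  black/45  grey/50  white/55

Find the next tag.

Shade: repeats white → black → grey, so white, black, grey, white, black, grey, white → black.
Second component: 25, 30, 35, 40, 45, 50, 55 → 60 (+5 each step).
Putting it together: black/60.

black/60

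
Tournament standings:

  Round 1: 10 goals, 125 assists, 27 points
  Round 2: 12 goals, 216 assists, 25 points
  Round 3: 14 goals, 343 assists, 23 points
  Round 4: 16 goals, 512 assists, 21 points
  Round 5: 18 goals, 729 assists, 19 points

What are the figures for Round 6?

20 goals, 1000 assists, 17 points

Goals — +2 each step: 10, 12, 14, 16, 18 → 20.
Assists: perfect cubes: 5³, 6³, 7³, …, so 125, 216, 343, 512, 729 → 1000.
For the points, −2 each step: 27, 25, 23, 21, 19 → 17.
Putting it together: 20 goals, 1000 assists, 17 points.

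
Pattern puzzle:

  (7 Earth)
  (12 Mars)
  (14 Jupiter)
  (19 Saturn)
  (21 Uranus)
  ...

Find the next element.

First component — alternating steps +5, +2, +5, +2, …: 7, 12, 14, 19, 21 → 26.
Planet goes Earth, Mars, Jupiter, Saturn, Uranus → Neptune (runs through the planets Mercury→Neptune).
So the next element is (26 Neptune).

(26 Neptune)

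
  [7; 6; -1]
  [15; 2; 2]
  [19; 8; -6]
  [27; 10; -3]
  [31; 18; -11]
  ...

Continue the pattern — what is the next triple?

[39; 28; -8]

First component: alternating steps +8, +4, +8, +4, …; 7, 15, 19, 27, 31 → 39.
Second component — each term is the sum of the two before it: 6, 2, 8, 10, 18 → 28.
For the third component, alternating steps +3, −8, +3, −8, …: -1, 2, -6, -3, -11 → -8.
Combining the parts gives [39; 28; -8].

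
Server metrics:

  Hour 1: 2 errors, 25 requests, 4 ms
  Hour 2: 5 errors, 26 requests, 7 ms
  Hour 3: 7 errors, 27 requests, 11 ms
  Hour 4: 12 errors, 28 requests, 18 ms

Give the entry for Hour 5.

Errors — each term is the sum of the two before it: 2, 5, 7, 12 → 19.
Requests: 25, 26, 27, 28 → 29 (+1 each step).
Ms: 4, 7, 11, 18 → 29 (each term is the sum of the two before it).
Putting it together: 19 errors, 29 requests, 29 ms.

19 errors, 29 requests, 29 ms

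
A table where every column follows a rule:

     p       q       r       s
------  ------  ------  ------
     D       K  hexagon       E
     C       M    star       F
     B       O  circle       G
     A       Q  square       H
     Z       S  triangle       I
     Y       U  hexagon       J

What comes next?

Column p — letters move back 1 place in the alphabet, wrapping A→Z: D, C, B, A, Z, Y → X.
Column q goes K, M, O, Q, S, U → W (letters move forward 2 places in the alphabet).
Column r goes hexagon, star, circle, square, triangle, hexagon → star (repeats hexagon → star → circle → square → triangle).
Column s: letters move forward 1 place in the alphabet, so E, F, G, H, I, J → K.
Combining the parts gives X  W  star  K.

X  W  star  K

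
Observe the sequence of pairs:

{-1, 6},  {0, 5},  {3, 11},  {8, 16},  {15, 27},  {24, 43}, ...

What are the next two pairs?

{35, 70}, {48, 113}

First part: differences are 1, 3, 5, … (increasing by 2 each time), so -1, 0, 3, 8, 15, 24 → 35 → 48.
For the second part, each term is the sum of the two before it: 6, 5, 11, 16, 27, 43 → 70 → 113.
So the next two pairs are {35, 70} and {48, 113}.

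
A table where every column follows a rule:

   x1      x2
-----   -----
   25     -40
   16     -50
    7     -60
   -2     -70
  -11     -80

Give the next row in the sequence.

Column x1 — −9 each step: 25, 16, 7, -2, -11 → -20.
Column x2 — −10 each step: -40, -50, -60, -70, -80 → -90.
Putting it together: -20  -90.

-20  -90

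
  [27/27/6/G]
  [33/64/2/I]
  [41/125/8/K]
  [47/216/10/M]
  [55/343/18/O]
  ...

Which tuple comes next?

[61/512/28/Q]

First coordinate goes 27, 33, 41, 47, 55 → 61 (alternating steps +6, +8, +6, +8, …).
Second coordinate: perfect cubes: 3³, 4³, 5³, …; 27, 64, 125, 216, 343 → 512.
For the third coordinate, each term is the sum of the two before it: 6, 2, 8, 10, 18 → 28.
Letter: letters move forward 2 places in the alphabet; G, I, K, M, O → Q.
So the next tuple is [61/512/28/Q].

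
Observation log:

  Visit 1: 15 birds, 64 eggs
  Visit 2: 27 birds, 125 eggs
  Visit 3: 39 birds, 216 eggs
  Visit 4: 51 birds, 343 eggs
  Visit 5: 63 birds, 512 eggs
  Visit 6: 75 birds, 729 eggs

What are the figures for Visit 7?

Birds: +12 each step; 15, 27, 39, 51, 63, 75 → 87.
Eggs: perfect cubes: 4³, 5³, 6³, …; 64, 125, 216, 343, 512, 729 → 1000.
Putting it together: 87 birds, 1000 eggs.

87 birds, 1000 eggs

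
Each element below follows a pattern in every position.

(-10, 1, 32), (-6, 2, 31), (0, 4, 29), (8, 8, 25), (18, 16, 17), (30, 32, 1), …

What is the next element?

(44, 64, -31)

First slot: differences are 4, 6, 8, … (increasing by 2 each time), so -10, -6, 0, 8, 18, 30 → 44.
Second slot — ×2 each step: 1, 2, 4, 8, 16, 32 → 64.
Third slot: 32, 31, 29, 25, 17, 1 → -31 (together with the second slot always sums to 33).
Putting it together: (44, 64, -31).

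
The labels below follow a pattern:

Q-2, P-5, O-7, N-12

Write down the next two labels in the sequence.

M-19, L-31

Letter goes Q, P, O, N → M → L (letters move back 1 place in the alphabet).
Second component: 2, 5, 7, 12 → 19 → 31 (each term is the sum of the two before it).
So the next two labels are M-19 and L-31.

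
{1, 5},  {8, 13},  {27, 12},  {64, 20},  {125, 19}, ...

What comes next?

{216, 27}

First part: perfect cubes: 1³, 2³, 3³, …, so 1, 8, 27, 64, 125 → 216.
Second part: alternating steps +8, −1, +8, −1, …; 5, 13, 12, 20, 19 → 27.
Combining the parts gives {216, 27}.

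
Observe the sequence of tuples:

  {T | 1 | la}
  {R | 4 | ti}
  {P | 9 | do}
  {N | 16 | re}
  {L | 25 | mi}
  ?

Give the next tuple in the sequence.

{J | 36 | fa}

For the letter, letters move back 2 places in the alphabet: T, R, P, N, L → J.
Second part: perfect squares: 1², 2², 3², …, so 1, 4, 9, 16, 25 → 36.
For the note, runs through the solfège scale do→ti: la, ti, do, re, mi → fa.
So the next tuple is {J | 36 | fa}.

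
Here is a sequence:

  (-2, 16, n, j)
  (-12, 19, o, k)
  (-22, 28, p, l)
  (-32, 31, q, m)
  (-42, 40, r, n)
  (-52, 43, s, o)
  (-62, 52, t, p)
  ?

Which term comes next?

(-72, 55, u, q)

For the first entry, −10 each step: -2, -12, -22, -32, -42, -52, -62 → -72.
For the second entry, alternating steps +3, +9, +3, +9, …: 16, 19, 28, 31, 40, 43, 52 → 55.
First letter: n, o, p, q, r, s, t → u (letters move forward 1 place in the alphabet).
Second letter: letters move forward 1 place in the alphabet, so j, k, l, m, n, o, p → q.
Combining the parts gives (-72, 55, u, q).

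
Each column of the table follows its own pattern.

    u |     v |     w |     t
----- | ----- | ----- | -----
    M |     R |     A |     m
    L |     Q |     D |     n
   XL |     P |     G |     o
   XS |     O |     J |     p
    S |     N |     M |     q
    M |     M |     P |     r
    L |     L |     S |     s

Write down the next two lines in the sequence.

XL  K  V  t; XS  J  Y  u

Column u: M, L, XL, XS, S, M, L → XL → XS (repeats M → L → XL → XS → S).
Column v goes R, Q, P, O, N, M, L → K → J (letters move back 1 place in the alphabet).
For the column w, letters move forward 3 places in the alphabet: A, D, G, J, M, P, S → V → Y.
For the column t, letters move forward 1 place in the alphabet: m, n, o, p, q, r, s → t → u.
So the next two lines are XL  K  V  t and XS  J  Y  u.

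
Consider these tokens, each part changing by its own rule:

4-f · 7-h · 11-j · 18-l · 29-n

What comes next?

47-p

First component goes 4, 7, 11, 18, 29 → 47 (each term is the sum of the two before it).
Letter: letters move forward 2 places in the alphabet, so f, h, j, l, n → p.
Combining the parts gives 47-p.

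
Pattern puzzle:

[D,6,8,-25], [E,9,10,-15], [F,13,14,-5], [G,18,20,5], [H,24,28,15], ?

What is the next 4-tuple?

[I,31,38,25]

Letter — letters move forward 1 place in the alphabet: D, E, F, G, H → I.
Second part: 6, 9, 13, 18, 24 → 31 (differences are 3, 4, 5, … (increasing by 1 each time)).
Third part — differences are 2, 4, 6, … (increasing by 2 each time): 8, 10, 14, 20, 28 → 38.
Fourth part — +10 each step: -25, -15, -5, 5, 15 → 25.
Putting it together: [I,31,38,25].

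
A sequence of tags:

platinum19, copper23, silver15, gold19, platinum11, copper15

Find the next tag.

silver7

Metal: repeats platinum → copper → silver → gold; platinum, copper, silver, gold, platinum, copper → silver.
Second component: alternating steps +4, −8, +4, −8, …, so 19, 23, 15, 19, 11, 15 → 7.
Combining the parts gives silver7.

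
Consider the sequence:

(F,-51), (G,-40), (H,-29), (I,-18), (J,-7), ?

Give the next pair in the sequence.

For the letter, letters move forward 1 place in the alphabet: F, G, H, I, J → K.
Second coordinate: +11 each step, so -51, -40, -29, -18, -7 → 4.
Combining the parts gives (K,4).

(K,4)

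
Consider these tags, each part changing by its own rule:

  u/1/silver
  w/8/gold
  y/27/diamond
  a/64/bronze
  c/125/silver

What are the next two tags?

Letter: letters move forward 2 places in the alphabet, wrapping Z→A; u, w, y, a, c → e → g.
Second component goes 1, 8, 27, 64, 125 → 216 → 343 (perfect cubes: 1³, 2³, 3³, …).
Rank: repeats silver → gold → diamond → bronze; silver, gold, diamond, bronze, silver → gold → diamond.
So the next two tags are e/216/gold and g/343/diamond.

e/216/gold, g/343/diamond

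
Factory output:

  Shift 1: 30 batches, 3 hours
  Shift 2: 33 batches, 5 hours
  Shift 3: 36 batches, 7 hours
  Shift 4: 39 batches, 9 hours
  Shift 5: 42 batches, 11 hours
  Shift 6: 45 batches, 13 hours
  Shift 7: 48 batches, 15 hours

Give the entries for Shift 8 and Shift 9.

Batches: +3 each step; 30, 33, 36, 39, 42, 45, 48 → 51 → 54.
Hours: 3, 5, 7, 9, 11, 13, 15 → 17 → 19 (+2 each step).
Putting the parts together: 51 batches, 17 hours and then 54 batches, 19 hours.

51 batches, 17 hours; 54 batches, 19 hours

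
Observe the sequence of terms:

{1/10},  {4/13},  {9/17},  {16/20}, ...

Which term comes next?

{25/24}

First entry goes 1, 4, 9, 16 → 25 (perfect squares: 1², 2², 3², …).
Second entry — alternating steps +3, +4, +3, +4, …: 10, 13, 17, 20 → 24.
Putting it together: {25/24}.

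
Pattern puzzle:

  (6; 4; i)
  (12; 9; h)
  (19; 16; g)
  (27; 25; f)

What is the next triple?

First coordinate: differences are 6, 7, 8, … (increasing by 1 each time); 6, 12, 19, 27 → 36.
Second coordinate — perfect squares: 2², 3², 4², …: 4, 9, 16, 25 → 36.
For the letter, letters move back 1 place in the alphabet: i, h, g, f → e.
Combining the parts gives (36; 36; e).

(36; 36; e)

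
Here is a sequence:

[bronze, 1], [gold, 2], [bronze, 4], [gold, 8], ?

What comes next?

[bronze, 16]

Rank: alternates bronze ↔ gold, so bronze, gold, bronze, gold → bronze.
Second entry: ×2 each step, so 1, 2, 4, 8 → 16.
So the next pair is [bronze, 16].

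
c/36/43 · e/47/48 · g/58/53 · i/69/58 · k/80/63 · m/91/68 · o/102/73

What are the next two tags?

q/113/78 then s/124/83

Letter — letters move forward 2 places in the alphabet: c, e, g, i, k, m, o → q → s.
For the second component, +11 each step: 36, 47, 58, 69, 80, 91, 102 → 113 → 124.
For the third component, +5 each step: 43, 48, 53, 58, 63, 68, 73 → 78 → 83.
So the next two tags are q/113/78 and s/124/83.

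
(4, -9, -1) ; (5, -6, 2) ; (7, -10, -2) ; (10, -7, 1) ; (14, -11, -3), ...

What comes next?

First value goes 4, 5, 7, 10, 14 → 19 (differences are 1, 2, 3, … (increasing by 1 each time)).
Second value goes -9, -6, -10, -7, -11 → -8 (alternating steps +3, −4, +3, −4, …).
Third value goes -1, 2, -2, 1, -3 → 0 (always 8 more than the second value).
Combining the parts gives (19, -8, 0).

(19, -8, 0)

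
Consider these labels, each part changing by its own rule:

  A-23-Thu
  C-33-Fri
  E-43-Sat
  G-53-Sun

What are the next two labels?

Letter — letters move forward 2 places in the alphabet: A, C, E, G → I → K.
Second component: 23, 33, 43, 53 → 63 → 73 (+10 each step).
Day goes Thu, Fri, Sat, Sun → Mon → Tue (runs through the weekdays Mon→Sun).
So the next two labels are I-63-Mon and K-73-Tue.

I-63-Mon, K-73-Tue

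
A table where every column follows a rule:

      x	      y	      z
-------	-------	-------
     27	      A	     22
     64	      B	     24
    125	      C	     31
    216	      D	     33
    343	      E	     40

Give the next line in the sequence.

Column x — perfect cubes: 3³, 4³, 5³, …: 27, 64, 125, 216, 343 → 512.
For the column y, letters move forward 1 place in the alphabet: A, B, C, D, E → F.
Column z goes 22, 24, 31, 33, 40 → 42 (alternating steps +2, +7, +2, +7, …).
So the next line is 512  F  42.

512  F  42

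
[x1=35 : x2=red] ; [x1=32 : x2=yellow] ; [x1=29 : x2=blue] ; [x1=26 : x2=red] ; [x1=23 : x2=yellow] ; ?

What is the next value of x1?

For the x1, −3 each step: 35, 32, 29, 26, 23 → 20.

20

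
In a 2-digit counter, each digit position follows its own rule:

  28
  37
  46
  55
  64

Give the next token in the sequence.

First digit: 2, 3, 4, 5, 6 → 7 (+1 each step, mod 10).
Second digit: −1 each step, mod 10, so 8, 7, 6, 5, 4 → 3.
Putting it together: 73.

73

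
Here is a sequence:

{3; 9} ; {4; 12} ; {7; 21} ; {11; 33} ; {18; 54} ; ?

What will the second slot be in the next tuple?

87

First slot: 3, 4, 7, 11, 18 → 29 (each term is the sum of the two before it).
Second slot — always 3 × the first slot: 9, 12, 21, 33, 54 → 87.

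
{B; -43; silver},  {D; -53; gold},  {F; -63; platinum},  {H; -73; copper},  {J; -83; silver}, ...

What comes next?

Letter — letters move forward 2 places in the alphabet: B, D, F, H, J → L.
Second slot: −10 each step, so -43, -53, -63, -73, -83 → -93.
Metal: silver, gold, platinum, copper, silver → gold (repeats silver → gold → platinum → copper).
Putting it together: {L; -93; gold}.

{L; -93; gold}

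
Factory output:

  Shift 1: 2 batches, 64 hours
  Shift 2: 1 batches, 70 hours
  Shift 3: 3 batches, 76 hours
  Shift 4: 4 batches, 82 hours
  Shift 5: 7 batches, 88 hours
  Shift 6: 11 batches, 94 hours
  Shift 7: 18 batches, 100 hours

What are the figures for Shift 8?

Batches: 2, 1, 3, 4, 7, 11, 18 → 29 (each term is the sum of the two before it).
Hours: +6 each step; 64, 70, 76, 82, 88, 94, 100 → 106.
So the next record is 29 batches, 106 hours.

29 batches, 106 hours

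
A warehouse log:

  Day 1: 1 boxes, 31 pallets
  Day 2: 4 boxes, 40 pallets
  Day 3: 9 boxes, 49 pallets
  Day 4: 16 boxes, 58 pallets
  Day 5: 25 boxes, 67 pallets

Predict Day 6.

For the boxes, perfect squares: 1², 2², 3², …: 1, 4, 9, 16, 25 → 36.
Pallets goes 31, 40, 49, 58, 67 → 76 (+9 each step).
Putting it together: 36 boxes, 76 pallets.

36 boxes, 76 pallets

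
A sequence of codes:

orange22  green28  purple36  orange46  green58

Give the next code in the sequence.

purple72

Colour: orange, green, purple, orange, green → purple (repeats orange → green → purple).
Second component: differences are 6, 8, 10, … (increasing by 2 each time); 22, 28, 36, 46, 58 → 72.
Combining the parts gives purple72.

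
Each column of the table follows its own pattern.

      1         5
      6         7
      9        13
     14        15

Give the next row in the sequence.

First component: alternating steps +5, +3, +5, +3, …; 1, 6, 9, 14 → 17.
Second component: alternating steps +2, +6, +2, +6, …; 5, 7, 13, 15 → 21.
Putting it together: 17  21.

17  21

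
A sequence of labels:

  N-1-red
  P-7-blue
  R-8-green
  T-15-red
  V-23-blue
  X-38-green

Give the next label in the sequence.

For the letter, letters move forward 2 places in the alphabet: N, P, R, T, V, X → Z.
Second component: 1, 7, 8, 15, 23, 38 → 61 (each term is the sum of the two before it).
Colour goes red, blue, green, red, blue, green → red (repeats red → blue → green).
Combining the parts gives Z-61-red.

Z-61-red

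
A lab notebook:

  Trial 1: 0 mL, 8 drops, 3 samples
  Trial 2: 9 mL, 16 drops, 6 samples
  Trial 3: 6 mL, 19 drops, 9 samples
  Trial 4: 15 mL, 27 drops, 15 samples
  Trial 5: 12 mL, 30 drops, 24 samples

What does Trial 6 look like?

21 mL, 38 drops, 39 samples

For the mL, alternating steps +9, −3, +9, −3, …: 0, 9, 6, 15, 12 → 21.
For the drops, alternating steps +8, +3, +8, +3, …: 8, 16, 19, 27, 30 → 38.
Samples: each term is the sum of the two before it, so 3, 6, 9, 15, 24 → 39.
Combining the parts gives 21 mL, 38 drops, 39 samples.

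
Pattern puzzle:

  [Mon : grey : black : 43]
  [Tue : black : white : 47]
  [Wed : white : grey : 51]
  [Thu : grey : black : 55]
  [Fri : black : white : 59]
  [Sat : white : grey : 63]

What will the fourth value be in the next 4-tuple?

67

Fourth value: 43, 47, 51, 55, 59, 63 → 67 (+4 each step).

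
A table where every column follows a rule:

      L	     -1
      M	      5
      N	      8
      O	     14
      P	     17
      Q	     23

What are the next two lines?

Letter: L, M, N, O, P, Q → R → S (letters move forward 1 place in the alphabet).
Second component goes -1, 5, 8, 14, 17, 23 → 26 → 32 (alternating steps +6, +3, +6, +3, …).
Putting the parts together: R  26 and then S  32.

R  26; S  32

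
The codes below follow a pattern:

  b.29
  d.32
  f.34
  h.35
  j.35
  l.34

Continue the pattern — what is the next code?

Letter — letters move forward 2 places in the alphabet: b, d, f, h, j, l → n.
Second component: differences are 3, 2, 1, … (decreasing by 1 each time), so 29, 32, 34, 35, 35, 34 → 32.
Putting it together: n.32.

n.32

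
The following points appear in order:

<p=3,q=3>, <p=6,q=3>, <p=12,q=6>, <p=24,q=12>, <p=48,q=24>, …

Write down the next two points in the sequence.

<p=96,q=48>, <p=192,q=96>

P: 3, 6, 12, 24, 48 → 96 → 192 (×2 each step).
Q — always the previous value of the p: 3, 3, 6, 12, 24 → 48 → 96.
So the next two points are <p=96,q=48> and <p=192,q=96>.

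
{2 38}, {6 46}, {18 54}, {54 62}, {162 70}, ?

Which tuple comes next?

First slot: ×3 each step, so 2, 6, 18, 54, 162 → 486.
Second slot: 38, 46, 54, 62, 70 → 78 (+8 each step).
Putting it together: {486 78}.

{486 78}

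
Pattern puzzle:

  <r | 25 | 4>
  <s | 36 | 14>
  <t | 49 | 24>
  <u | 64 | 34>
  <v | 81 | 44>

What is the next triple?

<w | 100 | 54>

For the letter, letters move forward 1 place in the alphabet: r, s, t, u, v → w.
Second entry: perfect squares: 5², 6², 7², …, so 25, 36, 49, 64, 81 → 100.
Third entry: +10 each step, so 4, 14, 24, 34, 44 → 54.
So the next triple is <w | 100 | 54>.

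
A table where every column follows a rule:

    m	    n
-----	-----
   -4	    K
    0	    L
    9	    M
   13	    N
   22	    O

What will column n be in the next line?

For the column m, alternating steps +4, +9, +4, +9, …: -4, 0, 9, 13, 22 → 26.
Column n — letters move forward 1 place in the alphabet: K, L, M, N, O → P.

P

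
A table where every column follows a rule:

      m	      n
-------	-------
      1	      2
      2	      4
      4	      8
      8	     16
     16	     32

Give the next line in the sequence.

32  64

For the column m, ×2 each step: 1, 2, 4, 8, 16 → 32.
For the column n, always 2 × the column m: 2, 4, 8, 16, 32 → 64.
So the next line is 32  64.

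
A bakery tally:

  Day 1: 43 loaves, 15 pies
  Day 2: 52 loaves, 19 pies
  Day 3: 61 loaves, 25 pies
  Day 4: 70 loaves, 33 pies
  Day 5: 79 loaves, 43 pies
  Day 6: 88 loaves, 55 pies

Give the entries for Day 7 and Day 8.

Loaves: +9 each step; 43, 52, 61, 70, 79, 88 → 97 → 106.
Pies: differences are 4, 6, 8, … (increasing by 2 each time), so 15, 19, 25, 33, 43, 55 → 69 → 85.
Putting the parts together: 97 loaves, 69 pies and then 106 loaves, 85 pies.

97 loaves, 69 pies; 106 loaves, 85 pies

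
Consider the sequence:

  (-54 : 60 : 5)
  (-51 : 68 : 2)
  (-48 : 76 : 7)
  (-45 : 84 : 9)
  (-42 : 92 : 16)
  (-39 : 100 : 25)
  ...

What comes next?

First component goes -54, -51, -48, -45, -42, -39 → -36 (+3 each step).
Second component: 60, 68, 76, 84, 92, 100 → 108 (+8 each step).
Third component: 5, 2, 7, 9, 16, 25 → 41 (each term is the sum of the two before it).
So the next tuple is (-36 : 108 : 41).

(-36 : 108 : 41)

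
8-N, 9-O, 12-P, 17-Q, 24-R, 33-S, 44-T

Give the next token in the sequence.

First component: differences are 1, 3, 5, … (increasing by 2 each time); 8, 9, 12, 17, 24, 33, 44 → 57.
Letter: letters move forward 1 place in the alphabet; N, O, P, Q, R, S, T → U.
Putting it together: 57-U.

57-U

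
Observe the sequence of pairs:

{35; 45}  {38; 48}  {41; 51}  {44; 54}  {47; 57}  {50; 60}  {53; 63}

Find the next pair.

{56; 66}

First value: +3 each step, so 35, 38, 41, 44, 47, 50, 53 → 56.
Second value — +3 each step: 45, 48, 51, 54, 57, 60, 63 → 66.
Putting it together: {56; 66}.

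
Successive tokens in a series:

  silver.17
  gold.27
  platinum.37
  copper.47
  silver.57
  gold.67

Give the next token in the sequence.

platinum.77

Metal: repeats silver → gold → platinum → copper; silver, gold, platinum, copper, silver, gold → platinum.
Second component: +10 each step; 17, 27, 37, 47, 57, 67 → 77.
Combining the parts gives platinum.77.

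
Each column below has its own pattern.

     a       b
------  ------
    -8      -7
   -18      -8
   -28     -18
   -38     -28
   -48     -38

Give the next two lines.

Column a — −10 each step: -8, -18, -28, -38, -48 → -58 → -68.
Column b — always the previous value of the column a: -7, -8, -18, -28, -38 → -48 → -58.
Putting the parts together: -58  -48 and then -68  -58.

-58  -48; -68  -58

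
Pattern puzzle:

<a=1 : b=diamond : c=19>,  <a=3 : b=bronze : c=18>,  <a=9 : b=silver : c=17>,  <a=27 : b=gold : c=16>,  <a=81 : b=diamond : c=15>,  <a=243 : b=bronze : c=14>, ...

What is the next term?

<a=729 : b=silver : c=13>

A goes 1, 3, 9, 27, 81, 243 → 729 (×3 each step).
B: diamond, bronze, silver, gold, diamond, bronze → silver (repeats diamond → bronze → silver → gold).
C: 19, 18, 17, 16, 15, 14 → 13 (−1 each step).
Combining the parts gives <a=729 : b=silver : c=13>.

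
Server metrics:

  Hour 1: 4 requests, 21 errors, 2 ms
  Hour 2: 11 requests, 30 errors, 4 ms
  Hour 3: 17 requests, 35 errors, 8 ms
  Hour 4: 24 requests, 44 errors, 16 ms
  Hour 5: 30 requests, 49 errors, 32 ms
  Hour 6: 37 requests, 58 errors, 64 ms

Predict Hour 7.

43 requests, 63 errors, 128 ms

Requests: alternating steps +7, +6, +7, +6, …, so 4, 11, 17, 24, 30, 37 → 43.
Errors: alternating steps +9, +5, +9, +5, …; 21, 30, 35, 44, 49, 58 → 63.
Ms — ×2 each step: 2, 4, 8, 16, 32, 64 → 128.
Combining the parts gives 43 requests, 63 errors, 128 ms.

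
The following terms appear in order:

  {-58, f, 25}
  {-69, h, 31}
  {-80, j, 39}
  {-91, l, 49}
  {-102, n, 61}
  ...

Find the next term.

First value goes -58, -69, -80, -91, -102 → -113 (−11 each step).
Letter — letters move forward 2 places in the alphabet: f, h, j, l, n → p.
Third value: differences are 6, 8, 10, … (increasing by 2 each time); 25, 31, 39, 49, 61 → 75.
Combining the parts gives {-113, p, 75}.

{-113, p, 75}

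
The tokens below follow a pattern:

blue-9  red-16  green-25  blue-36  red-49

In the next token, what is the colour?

green

Colour: repeats blue → red → green; blue, red, green, blue, red → green.
Second component: 9, 16, 25, 36, 49 → 64 (perfect squares: 3², 4², 5², …).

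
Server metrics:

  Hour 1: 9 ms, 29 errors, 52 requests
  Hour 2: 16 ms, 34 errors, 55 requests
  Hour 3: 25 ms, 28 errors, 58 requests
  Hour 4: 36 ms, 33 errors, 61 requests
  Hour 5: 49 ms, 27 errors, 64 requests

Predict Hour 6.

Ms — perfect squares: 3², 4², 5², …: 9, 16, 25, 36, 49 → 64.
Errors: 29, 34, 28, 33, 27 → 32 (alternating steps +5, −6, +5, −6, …).
Requests — +3 each step: 52, 55, 58, 61, 64 → 67.
Putting it together: 64 ms, 32 errors, 67 requests.

64 ms, 32 errors, 67 requests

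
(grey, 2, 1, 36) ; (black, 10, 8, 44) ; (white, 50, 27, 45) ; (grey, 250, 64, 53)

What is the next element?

(black, 1250, 125, 54)

Shade: repeats grey → black → white, so grey, black, white, grey → black.
Second entry goes 2, 10, 50, 250 → 1250 (×5 each step).
Third entry: 1, 8, 27, 64 → 125 (perfect cubes: 1³, 2³, 3³, …).
Fourth entry: alternating steps +8, +1, +8, +1, …; 36, 44, 45, 53 → 54.
So the next element is (black, 1250, 125, 54).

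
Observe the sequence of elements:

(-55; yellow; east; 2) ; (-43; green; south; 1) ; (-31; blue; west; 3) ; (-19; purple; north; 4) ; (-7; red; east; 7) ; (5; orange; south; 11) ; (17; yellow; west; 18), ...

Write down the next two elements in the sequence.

(29; green; north; 29), (41; blue; east; 47)

First coordinate goes -55, -43, -31, -19, -7, 5, 17 → 29 → 41 (+12 each step).
Colour: yellow, green, blue, purple, red, orange, yellow → green → blue (repeats yellow → green → blue → purple → red → orange).
Direction goes east, south, west, north, east, south, west → north → east (repeats east → south → west → north).
Fourth coordinate goes 2, 1, 3, 4, 7, 11, 18 → 29 → 47 (each term is the sum of the two before it).
So the next two elements are (29; green; north; 29) and (41; blue; east; 47).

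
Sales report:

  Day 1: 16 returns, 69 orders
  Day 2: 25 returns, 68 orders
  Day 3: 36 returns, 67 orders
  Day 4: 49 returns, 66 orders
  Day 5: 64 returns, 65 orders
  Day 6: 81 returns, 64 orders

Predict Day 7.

Returns — perfect squares: 4², 5², 6², …: 16, 25, 36, 49, 64, 81 → 100.
For the orders, −1 each step: 69, 68, 67, 66, 65, 64 → 63.
Putting it together: 100 returns, 63 orders.

100 returns, 63 orders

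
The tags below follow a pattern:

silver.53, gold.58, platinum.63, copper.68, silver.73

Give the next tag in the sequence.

Metal: repeats silver → gold → platinum → copper; silver, gold, platinum, copper, silver → gold.
Second component: +5 each step, so 53, 58, 63, 68, 73 → 78.
Putting it together: gold.78.

gold.78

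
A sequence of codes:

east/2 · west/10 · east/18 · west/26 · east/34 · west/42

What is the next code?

east/50

Direction: alternates east ↔ west, so east, west, east, west, east, west → east.
Second component: +8 each step, so 2, 10, 18, 26, 34, 42 → 50.
So the next code is east/50.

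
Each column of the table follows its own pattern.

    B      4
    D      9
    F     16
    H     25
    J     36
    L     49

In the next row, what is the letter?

Letter: letters move forward 2 places in the alphabet; B, D, F, H, J, L → N.
For the second component, perfect squares: 2², 3², 4², …: 4, 9, 16, 25, 36, 49 → 64.

N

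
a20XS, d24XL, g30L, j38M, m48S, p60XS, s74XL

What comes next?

v90L

Letter — letters move forward 3 places in the alphabet: a, d, g, j, m, p, s → v.
Second component — differences are 4, 6, 8, … (increasing by 2 each time): 20, 24, 30, 38, 48, 60, 74 → 90.
Size: XS, XL, L, M, S, XS, XL → L (repeats XS → XL → L → M → S).
Putting it together: v90L.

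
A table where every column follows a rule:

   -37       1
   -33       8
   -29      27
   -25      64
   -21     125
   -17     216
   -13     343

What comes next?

-9  512

For the first component, +4 each step: -37, -33, -29, -25, -21, -17, -13 → -9.
Second component: perfect cubes: 1³, 2³, 3³, …; 1, 8, 27, 64, 125, 216, 343 → 512.
So the next row is -9  512.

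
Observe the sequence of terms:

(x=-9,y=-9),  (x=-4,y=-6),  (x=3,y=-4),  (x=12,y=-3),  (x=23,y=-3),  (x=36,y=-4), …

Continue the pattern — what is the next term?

X: differences are 5, 7, 9, … (increasing by 2 each time); -9, -4, 3, 12, 23, 36 → 51.
Y: differences are 3, 2, 1, … (decreasing by 1 each time), so -9, -6, -4, -3, -3, -4 → -6.
Putting it together: (x=51,y=-6).

(x=51,y=-6)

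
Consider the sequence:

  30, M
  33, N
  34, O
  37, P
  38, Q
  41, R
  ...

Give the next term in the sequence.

First entry: alternating steps +3, +1, +3, +1, …; 30, 33, 34, 37, 38, 41 → 42.
Letter: letters move forward 1 place in the alphabet, so M, N, O, P, Q, R → S.
Putting it together: 42, S.

42, S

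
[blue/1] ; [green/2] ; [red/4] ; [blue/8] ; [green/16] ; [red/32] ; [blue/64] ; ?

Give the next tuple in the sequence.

[green/128]

Colour — repeats blue → green → red: blue, green, red, blue, green, red, blue → green.
Second component — ×2 each step: 1, 2, 4, 8, 16, 32, 64 → 128.
So the next tuple is [green/128].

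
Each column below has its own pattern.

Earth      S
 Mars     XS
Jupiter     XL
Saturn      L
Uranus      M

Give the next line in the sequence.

Planet — runs through the planets Mercury→Neptune: Earth, Mars, Jupiter, Saturn, Uranus → Neptune.
Size — runs backward through clothing sizes XS→XL: S, XS, XL, L, M → S.
Combining the parts gives Neptune  S.

Neptune  S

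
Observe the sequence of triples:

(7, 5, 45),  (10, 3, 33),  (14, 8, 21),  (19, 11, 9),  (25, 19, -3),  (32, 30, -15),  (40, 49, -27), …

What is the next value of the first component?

For the first component, differences are 3, 4, 5, … (increasing by 1 each time): 7, 10, 14, 19, 25, 32, 40 → 49.

49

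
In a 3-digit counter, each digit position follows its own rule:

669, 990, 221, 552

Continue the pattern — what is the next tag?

For the first digit, +3 each step, mod 10: 6, 9, 2, 5 → 8.
Second digit: 6, 9, 2, 5 → 8 (+3 each step, mod 10).
Third digit: +1 each step, mod 10; 9, 0, 1, 2 → 3.
Combining the parts gives 883.

883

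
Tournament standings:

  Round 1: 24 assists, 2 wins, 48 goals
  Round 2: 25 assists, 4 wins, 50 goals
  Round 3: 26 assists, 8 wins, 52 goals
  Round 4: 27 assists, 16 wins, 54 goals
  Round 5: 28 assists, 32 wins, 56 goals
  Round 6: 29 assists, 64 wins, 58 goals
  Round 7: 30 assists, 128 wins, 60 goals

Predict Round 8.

Assists — +1 each step: 24, 25, 26, 27, 28, 29, 30 → 31.
Wins: 2, 4, 8, 16, 32, 64, 128 → 256 (×2 each step).
Goals goes 48, 50, 52, 54, 56, 58, 60 → 62 (always 2 × the assists).
So the next line is 31 assists, 256 wins, 62 goals.

31 assists, 256 wins, 62 goals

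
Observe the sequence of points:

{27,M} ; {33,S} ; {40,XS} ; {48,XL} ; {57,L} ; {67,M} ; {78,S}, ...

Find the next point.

{90,XS}

First slot: differences are 6, 7, 8, … (increasing by 1 each time), so 27, 33, 40, 48, 57, 67, 78 → 90.
Size: repeats M → S → XS → XL → L; M, S, XS, XL, L, M, S → XS.
So the next point is {90,XS}.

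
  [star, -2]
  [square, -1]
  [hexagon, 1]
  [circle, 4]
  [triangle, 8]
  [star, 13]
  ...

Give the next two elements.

Shape: star, square, hexagon, circle, triangle, star → square → hexagon (repeats star → square → hexagon → circle → triangle).
Second value goes -2, -1, 1, 4, 8, 13 → 19 → 26 (differences are 1, 2, 3, … (increasing by 1 each time)).
Putting the parts together: [square, 19] and then [hexagon, 26].

[square, 19], [hexagon, 26]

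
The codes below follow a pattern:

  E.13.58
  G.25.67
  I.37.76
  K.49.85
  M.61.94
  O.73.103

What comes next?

Letter: letters move forward 2 places in the alphabet; E, G, I, K, M, O → Q.
Second component: 13, 25, 37, 49, 61, 73 → 85 (+12 each step).
Third component goes 58, 67, 76, 85, 94, 103 → 112 (+9 each step).
Putting it together: Q.85.112.

Q.85.112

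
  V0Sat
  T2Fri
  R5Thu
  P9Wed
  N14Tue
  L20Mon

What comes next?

Letter — letters move back 2 places in the alphabet: V, T, R, P, N, L → J.
Second component: differences are 2, 3, 4, … (increasing by 1 each time); 0, 2, 5, 9, 14, 20 → 27.
Day — runs backward through the weekdays Mon→Sun: Sat, Fri, Thu, Wed, Tue, Mon → Sun.
Combining the parts gives J27Sun.

J27Sun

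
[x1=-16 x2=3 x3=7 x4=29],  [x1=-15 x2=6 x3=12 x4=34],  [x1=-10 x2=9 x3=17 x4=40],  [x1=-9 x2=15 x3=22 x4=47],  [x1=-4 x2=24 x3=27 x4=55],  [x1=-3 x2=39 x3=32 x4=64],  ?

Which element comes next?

X1: alternating steps +1, +5, +1, +5, …; -16, -15, -10, -9, -4, -3 → 2.
X2 — each term is the sum of the two before it: 3, 6, 9, 15, 24, 39 → 63.
X3: 7, 12, 17, 22, 27, 32 → 37 (+5 each step).
X4 — differences are 5, 6, 7, … (increasing by 1 each time): 29, 34, 40, 47, 55, 64 → 74.
Combining the parts gives [x1=2 x2=63 x3=37 x4=74].

[x1=2 x2=63 x3=37 x4=74]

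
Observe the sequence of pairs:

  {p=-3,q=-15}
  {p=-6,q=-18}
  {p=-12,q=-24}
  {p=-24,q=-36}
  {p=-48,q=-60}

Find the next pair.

P — ×2 each step: -3, -6, -12, -24, -48 → -96.
Q: always 12 less than the p; -15, -18, -24, -36, -60 → -108.
Putting it together: {p=-96,q=-108}.

{p=-96,q=-108}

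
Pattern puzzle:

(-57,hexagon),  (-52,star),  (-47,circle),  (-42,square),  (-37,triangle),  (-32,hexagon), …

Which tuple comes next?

(-27,star)

First slot: -57, -52, -47, -42, -37, -32 → -27 (+5 each step).
Shape: hexagon, star, circle, square, triangle, hexagon → star (repeats hexagon → star → circle → square → triangle).
So the next tuple is (-27,star).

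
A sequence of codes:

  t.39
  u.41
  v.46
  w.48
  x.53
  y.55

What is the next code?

Letter — letters move forward 1 place in the alphabet: t, u, v, w, x, y → z.
Second component: 39, 41, 46, 48, 53, 55 → 60 (alternating steps +2, +5, +2, +5, …).
Combining the parts gives z.60.

z.60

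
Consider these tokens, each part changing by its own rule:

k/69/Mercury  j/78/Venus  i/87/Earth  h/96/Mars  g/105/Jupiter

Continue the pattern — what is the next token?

f/114/Saturn

Letter — letters move back 1 place in the alphabet: k, j, i, h, g → f.
Second component: +9 each step, so 69, 78, 87, 96, 105 → 114.
Planet: runs through the planets Mercury→Neptune, so Mercury, Venus, Earth, Mars, Jupiter → Saturn.
So the next token is f/114/Saturn.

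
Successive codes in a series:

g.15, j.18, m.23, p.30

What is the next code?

s.39

Letter — letters move forward 3 places in the alphabet: g, j, m, p → s.
Second component: differences are 3, 5, 7, … (increasing by 2 each time), so 15, 18, 23, 30 → 39.
Combining the parts gives s.39.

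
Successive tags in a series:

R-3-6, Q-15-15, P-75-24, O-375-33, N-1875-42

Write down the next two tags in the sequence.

M-9375-51, L-46875-60

Letter: letters move back 1 place in the alphabet; R, Q, P, O, N → M → L.
For the second component, ×5 each step: 3, 15, 75, 375, 1875 → 9375 → 46875.
Third component goes 6, 15, 24, 33, 42 → 51 → 60 (+9 each step).
Putting the parts together: M-9375-51 and then L-46875-60.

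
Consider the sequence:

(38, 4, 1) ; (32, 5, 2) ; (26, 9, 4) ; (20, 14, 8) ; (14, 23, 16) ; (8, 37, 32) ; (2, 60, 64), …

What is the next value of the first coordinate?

First coordinate: −6 each step, so 38, 32, 26, 20, 14, 8, 2 → -4.

-4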